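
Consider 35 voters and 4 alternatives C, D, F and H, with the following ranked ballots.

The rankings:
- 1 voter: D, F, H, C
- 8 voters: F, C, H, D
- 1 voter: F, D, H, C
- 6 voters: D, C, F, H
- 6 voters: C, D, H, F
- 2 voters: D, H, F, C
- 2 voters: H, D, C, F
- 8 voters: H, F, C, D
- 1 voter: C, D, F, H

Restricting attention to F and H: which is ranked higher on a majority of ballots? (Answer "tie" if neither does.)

Ballots ranking F above H: 1 + 8 + 1 + 6 + 1 = 17.
Ballots ranking H above F: 35 − 17 = 18.
H wins the head-to-head 18–17.

H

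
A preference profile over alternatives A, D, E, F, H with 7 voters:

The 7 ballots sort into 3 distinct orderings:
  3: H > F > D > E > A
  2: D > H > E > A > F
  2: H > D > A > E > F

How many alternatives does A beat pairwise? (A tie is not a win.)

A against each rival (7 voters):
A vs D: D, 7–0.
A vs E: 2 to 5, E.
A vs F: A, 4–3.
A vs H: 0 to 7, H.
A beats F; loses to D, E, H — 1 pairwise win.

1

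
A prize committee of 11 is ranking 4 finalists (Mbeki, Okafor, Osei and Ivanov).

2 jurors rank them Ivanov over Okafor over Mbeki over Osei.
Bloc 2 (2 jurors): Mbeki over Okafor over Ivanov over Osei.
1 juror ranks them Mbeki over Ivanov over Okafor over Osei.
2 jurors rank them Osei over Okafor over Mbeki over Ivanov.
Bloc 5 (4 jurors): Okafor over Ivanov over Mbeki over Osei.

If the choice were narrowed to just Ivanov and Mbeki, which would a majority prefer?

Ballots ranking Ivanov above Mbeki: 2 + 4 = 6.
Ballots ranking Mbeki above Ivanov: 11 − 6 = 5.
Ivanov wins the head-to-head 6–5.

Ivanov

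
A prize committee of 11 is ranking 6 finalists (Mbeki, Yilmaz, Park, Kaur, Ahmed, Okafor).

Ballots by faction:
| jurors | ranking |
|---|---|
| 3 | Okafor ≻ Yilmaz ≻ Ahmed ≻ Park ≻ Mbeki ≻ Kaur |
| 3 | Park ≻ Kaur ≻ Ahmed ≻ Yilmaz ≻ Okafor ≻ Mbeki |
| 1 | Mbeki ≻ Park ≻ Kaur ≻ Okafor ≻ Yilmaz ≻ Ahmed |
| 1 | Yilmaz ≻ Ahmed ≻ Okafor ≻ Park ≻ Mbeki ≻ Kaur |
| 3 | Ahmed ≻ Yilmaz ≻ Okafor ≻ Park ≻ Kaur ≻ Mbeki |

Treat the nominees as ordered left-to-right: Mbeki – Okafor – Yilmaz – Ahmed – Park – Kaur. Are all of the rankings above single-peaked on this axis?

Axis positions: Mbeki=1, Okafor=2, Yilmaz=3, Ahmed=4, Park=5, Kaur=6.
Faction 1 (peak Okafor at position 2): ranking walks positions 2-3-4-5-1-6, expanding outward from the peak — single-peaked.
Faction 2 (peak Park at position 5): ranking walks positions 5-6-4-3-2-1, expanding outward from the peak — single-peaked.
Faction 3: ranking walks positions 1-5-6-2-3-4; Park is ranked above Okafor even though Okafor lies between Park and the peak Mbeki on the axis — preferences dip and rise again. Not single-peaked.
Faction 4 (peak Yilmaz at position 3): ranking walks positions 3-4-2-5-1-6, expanding outward from the peak — single-peaked.
Faction 5 (peak Ahmed at position 4): ranking walks positions 4-3-2-5-6-1, expanding outward from the peak — single-peaked.
Faction 3 violates single-peakedness, so the profile is not single-peaked on this axis.

no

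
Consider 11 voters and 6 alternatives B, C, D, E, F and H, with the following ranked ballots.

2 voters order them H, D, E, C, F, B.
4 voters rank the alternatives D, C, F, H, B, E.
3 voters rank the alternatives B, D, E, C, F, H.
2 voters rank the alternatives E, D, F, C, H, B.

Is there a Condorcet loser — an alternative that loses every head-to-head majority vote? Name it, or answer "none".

none

Head-to-head results (11 voters):
B–C: C 8–3.
B vs D: B is ranked higher on 3 ballots, D on 8. D wins 8–3.
B–E: B 7–4.
B vs F: 3 to 8, F.
B vs H: B preferred on 3 ballots; H wins 8–3.
C–D: D 11–0.
C vs E: C preferred on 4 ballots; E wins 7–4.
C vs F: C preferred on 2+4+3 = 9 ballots; C wins 9–2.
C vs H: C, 9–2.
D vs E: 9 to 2, D.
D vs F: 11 to 0, D.
D vs H: D preferred on 4+3+2 = 9 ballots; D wins 9–2.
E vs F: E is ranked higher on 2+3+2 = 7 ballots, F on 4. E wins 7–4.
E vs H: 5 to 6, H.
F–H: F 9–2.
Each alternative has at least one pairwise win (B beats E; C beats B; D beats B; E beats C; F beats B; H beats B) — no Condorcet loser.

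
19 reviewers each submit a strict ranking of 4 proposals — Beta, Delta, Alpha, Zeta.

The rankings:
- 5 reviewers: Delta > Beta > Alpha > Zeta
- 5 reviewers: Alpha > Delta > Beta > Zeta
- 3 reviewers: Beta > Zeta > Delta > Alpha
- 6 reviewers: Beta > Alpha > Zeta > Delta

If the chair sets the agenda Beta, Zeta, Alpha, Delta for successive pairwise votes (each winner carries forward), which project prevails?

Round 1: Beta vs Zeta — 19–0, Beta advances.
Round 2: Beta vs Alpha — 14–5, Beta advances.
Round 3: Beta vs Delta — 9–10, Delta advances.
Delta survives the agenda.

Delta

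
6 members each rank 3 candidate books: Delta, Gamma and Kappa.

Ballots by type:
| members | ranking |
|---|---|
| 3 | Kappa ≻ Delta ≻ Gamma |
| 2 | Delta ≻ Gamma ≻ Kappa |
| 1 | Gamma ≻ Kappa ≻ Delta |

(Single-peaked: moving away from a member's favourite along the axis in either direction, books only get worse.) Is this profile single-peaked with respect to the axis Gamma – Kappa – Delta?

no

Axis positions: Gamma=1, Kappa=2, Delta=3.
Type 1 (peak Kappa at position 2): ranking walks positions 2-3-1, expanding outward from the peak — single-peaked.
Type 2: ranking walks positions 3-1-2; Gamma is ranked above Kappa even though Kappa lies between Gamma and the peak Delta on the axis — preferences dip and rise again. Not single-peaked.
Type 3 (peak Gamma at position 1): ranking walks positions 1-2-3, expanding outward from the peak — single-peaked.
Type 2 violates single-peakedness, so the profile is not single-peaked on this axis.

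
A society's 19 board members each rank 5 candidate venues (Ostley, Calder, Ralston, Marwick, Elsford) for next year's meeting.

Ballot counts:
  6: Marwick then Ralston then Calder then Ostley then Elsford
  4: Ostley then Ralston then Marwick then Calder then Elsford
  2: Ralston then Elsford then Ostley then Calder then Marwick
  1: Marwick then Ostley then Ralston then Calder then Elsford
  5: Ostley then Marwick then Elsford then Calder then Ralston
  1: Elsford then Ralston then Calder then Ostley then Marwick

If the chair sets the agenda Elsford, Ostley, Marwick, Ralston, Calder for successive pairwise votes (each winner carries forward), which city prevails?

Ostley

Round 1: Elsford vs Ostley — 3–16, Ostley advances.
Round 2: Ostley vs Marwick — 12–7, Ostley advances.
Round 3: Ostley vs Ralston — 10–9, Ostley advances.
Round 4: Ostley vs Calder — 12–7, Ostley advances.
The agenda winner is Ostley.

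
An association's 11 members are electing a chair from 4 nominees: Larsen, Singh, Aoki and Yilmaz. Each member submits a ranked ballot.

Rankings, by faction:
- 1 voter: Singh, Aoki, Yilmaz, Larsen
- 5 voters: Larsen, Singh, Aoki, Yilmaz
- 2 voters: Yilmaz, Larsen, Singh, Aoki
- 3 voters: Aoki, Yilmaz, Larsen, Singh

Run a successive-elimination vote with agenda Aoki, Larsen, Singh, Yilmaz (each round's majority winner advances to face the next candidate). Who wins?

Round 1: Aoki vs Larsen — 4–7, Larsen advances.
Round 2: Larsen vs Singh — 10–1, Larsen advances.
Round 3: Larsen vs Yilmaz — 5–6, Yilmaz advances.
Yilmaz survives the agenda.

Yilmaz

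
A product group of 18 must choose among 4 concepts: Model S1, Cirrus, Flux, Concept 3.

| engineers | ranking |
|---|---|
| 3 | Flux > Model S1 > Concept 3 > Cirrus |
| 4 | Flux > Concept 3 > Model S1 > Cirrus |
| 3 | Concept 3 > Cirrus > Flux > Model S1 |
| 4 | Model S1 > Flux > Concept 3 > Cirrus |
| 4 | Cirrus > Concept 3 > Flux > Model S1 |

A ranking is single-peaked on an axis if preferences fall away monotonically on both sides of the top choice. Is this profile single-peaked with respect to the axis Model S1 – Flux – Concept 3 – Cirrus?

Axis positions: Model S1=1, Flux=2, Concept 3=3, Cirrus=4.
Faction 1 (peak Flux at position 2): ranking walks positions 2-1-3-4, expanding outward from the peak — single-peaked.
Faction 2 (peak Flux at position 2): ranking walks positions 2-3-1-4, expanding outward from the peak — single-peaked.
Faction 3 (peak Concept 3 at position 3): ranking walks positions 3-4-2-1, expanding outward from the peak — single-peaked.
Faction 4 (peak Model S1 at position 1): ranking walks positions 1-2-3-4, expanding outward from the peak — single-peaked.
Faction 5 (peak Cirrus at position 4): ranking walks positions 4-3-2-1, expanding outward from the peak — single-peaked.
Every ranking is single-peaked on this axis.

yes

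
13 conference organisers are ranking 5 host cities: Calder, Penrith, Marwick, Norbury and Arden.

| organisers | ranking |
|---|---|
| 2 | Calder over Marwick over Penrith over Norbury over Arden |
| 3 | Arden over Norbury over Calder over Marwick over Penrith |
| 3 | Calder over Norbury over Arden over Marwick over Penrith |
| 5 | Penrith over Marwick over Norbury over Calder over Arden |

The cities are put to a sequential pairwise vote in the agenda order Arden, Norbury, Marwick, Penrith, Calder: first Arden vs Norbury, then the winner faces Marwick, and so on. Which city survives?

Round 1: Arden vs Norbury — 3–10, Norbury advances.
Round 2: Norbury vs Marwick — 6–7, Marwick advances.
Round 3: Marwick vs Penrith — 8–5, Marwick advances.
Round 4: Marwick vs Calder — 5–8, Calder advances.
Calder survives the agenda.

Calder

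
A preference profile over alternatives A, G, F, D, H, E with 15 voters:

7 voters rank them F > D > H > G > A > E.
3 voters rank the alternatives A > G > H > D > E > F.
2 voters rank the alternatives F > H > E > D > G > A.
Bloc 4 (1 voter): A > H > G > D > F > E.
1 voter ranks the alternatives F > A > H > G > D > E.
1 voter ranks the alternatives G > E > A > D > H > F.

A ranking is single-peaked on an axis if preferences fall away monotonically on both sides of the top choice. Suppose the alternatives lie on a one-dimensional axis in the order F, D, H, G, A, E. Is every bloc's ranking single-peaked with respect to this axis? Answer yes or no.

Axis positions: F=1, D=2, H=3, G=4, A=5, E=6.
Bloc 1 (peak F at position 1): ranking walks positions 1-2-3-4-5-6, expanding outward from the peak — single-peaked.
Bloc 2 (peak A at position 5): ranking walks positions 5-4-3-2-6-1, expanding outward from the peak — single-peaked.
Bloc 3: ranking walks positions 1-3-6-2-4-5; H is ranked above D even though D lies between H and the peak F on the axis — preferences dip and rise again. Not single-peaked.
Bloc 4: ranking walks positions 5-3-4-2-1-6; H is ranked above G even though G lies between H and the peak A on the axis — preferences dip and rise again. Not single-peaked.
Bloc 5: ranking walks positions 1-5-3-4-2-6; A is ranked above D even though D lies between A and the peak F on the axis — preferences dip and rise again. Not single-peaked.
Bloc 6: ranking walks positions 4-6-5-2-3-1; E is ranked above A even though A lies between E and the peak G on the axis — preferences dip and rise again. Not single-peaked.
Bloc 3 violates single-peakedness, so the profile is not single-peaked on this axis.

no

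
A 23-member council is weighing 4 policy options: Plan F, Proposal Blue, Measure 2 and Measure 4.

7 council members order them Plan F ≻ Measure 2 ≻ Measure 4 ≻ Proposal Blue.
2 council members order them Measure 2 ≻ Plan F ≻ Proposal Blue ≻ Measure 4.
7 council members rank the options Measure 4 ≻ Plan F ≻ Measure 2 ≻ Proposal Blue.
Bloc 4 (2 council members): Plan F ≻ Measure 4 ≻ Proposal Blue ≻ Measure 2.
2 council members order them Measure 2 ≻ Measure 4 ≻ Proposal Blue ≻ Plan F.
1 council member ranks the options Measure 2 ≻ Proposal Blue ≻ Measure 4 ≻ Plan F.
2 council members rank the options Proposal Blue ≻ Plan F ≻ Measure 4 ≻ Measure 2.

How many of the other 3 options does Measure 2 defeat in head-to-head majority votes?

2

Measure 2 against each rival (23 council members):
Measure 2 vs Plan F: Measure 2 preferred on 2+2+1 = 5 ballots; Plan F wins 18–5.
Measure 2 vs Proposal Blue: Measure 2 is ranked higher on 7+2+7+2+1 = 19 ballots, Proposal Blue on 4. Measure 2 wins 19–4.
Measure 2 vs Measure 4: Measure 2 wins 12–11.
Measure 2 beats Proposal Blue, Measure 4; loses to Plan F — 2 pairwise wins.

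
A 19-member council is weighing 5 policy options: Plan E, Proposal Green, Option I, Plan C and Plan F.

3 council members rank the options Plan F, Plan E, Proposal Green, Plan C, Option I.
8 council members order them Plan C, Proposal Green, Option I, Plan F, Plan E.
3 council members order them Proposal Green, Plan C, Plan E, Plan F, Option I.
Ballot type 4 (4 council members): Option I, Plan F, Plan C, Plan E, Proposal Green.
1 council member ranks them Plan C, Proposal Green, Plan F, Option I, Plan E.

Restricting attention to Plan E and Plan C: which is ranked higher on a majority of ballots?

Ballots ranking Plan E above Plan C: 3.
Ballots ranking Plan C above Plan E: 19 − 3 = 16.
Plan C wins the head-to-head 16–3.

Plan C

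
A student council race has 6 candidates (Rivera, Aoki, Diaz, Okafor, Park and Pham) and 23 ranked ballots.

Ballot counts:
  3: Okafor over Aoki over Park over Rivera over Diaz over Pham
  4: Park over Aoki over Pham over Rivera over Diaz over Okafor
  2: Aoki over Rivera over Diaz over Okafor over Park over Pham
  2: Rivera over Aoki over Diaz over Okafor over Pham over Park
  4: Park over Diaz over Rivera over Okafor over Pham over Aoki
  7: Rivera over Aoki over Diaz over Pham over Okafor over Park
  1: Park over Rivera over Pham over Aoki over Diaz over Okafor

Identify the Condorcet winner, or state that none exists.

none

Check each pair by majority over 23 ballots:
Rivera vs Aoki: Rivera is ranked higher on 2+4+7+1 = 14 ballots, Aoki on 9. Rivera wins 14–9.
Rivera vs Diaz: 19 to 4, Rivera.
Rivera vs Okafor: Rivera is ranked higher on 4+2+2+4+7+1 = 20 ballots, Okafor on 3. Rivera wins 20–3.
Rivera vs Park: 11 to 12, Park.
Rivera vs Pham: 3+2+2+4+7+1 = 19 for Rivera, 4 for Pham — Rivera by 19–4.
Aoki vs Diaz: 19 to 4, Aoki.
Aoki vs Okafor: Aoki preferred on 4+2+2+7+1 = 16 ballots; Aoki wins 16–7.
Aoki vs Park: Aoki preferred on 3+2+2+7 = 14 ballots; Aoki wins 14–9.
Aoki vs Pham: 18 to 5, Aoki.
Diaz vs Okafor: Diaz preferred on 4+2+2+4+7+1 = 20 ballots; Diaz wins 20–3.
Diaz vs Park: 11 to 12, Park.
Diaz vs Pham: 3+2+2+4+7 = 18 for Diaz, 5 for Pham — Diaz by 18–5.
Okafor vs Park: 3+2+2+7 = 14 for Okafor, 9 for Park — Okafor by 14–9.
Okafor vs Pham: Okafor preferred on 3+2+2+4 = 11 ballots; Pham wins 12–11.
Park vs Pham: Park is ranked higher on 3+4+2+4+1 = 14 ballots, Pham on 9. Park wins 14–9.
Every candidate loses at least once (Rivera loses to Park; Aoki loses to Rivera; Diaz loses to Rivera; Okafor loses to Rivera; Park loses to Aoki; Pham loses to Rivera). The majority relation contains the cycle Rivera → Aoki → Park → Rivera, so there is no Condorcet winner.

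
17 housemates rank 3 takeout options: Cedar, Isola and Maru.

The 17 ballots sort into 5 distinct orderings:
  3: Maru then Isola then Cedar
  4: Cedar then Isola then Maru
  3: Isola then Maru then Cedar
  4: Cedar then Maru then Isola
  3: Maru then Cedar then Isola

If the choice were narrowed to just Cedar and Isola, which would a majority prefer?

Ballots ranking Cedar above Isola: 4 + 4 + 3 = 11.
Ballots ranking Isola above Cedar: 17 − 11 = 6.
Cedar wins the head-to-head 11–6.

Cedar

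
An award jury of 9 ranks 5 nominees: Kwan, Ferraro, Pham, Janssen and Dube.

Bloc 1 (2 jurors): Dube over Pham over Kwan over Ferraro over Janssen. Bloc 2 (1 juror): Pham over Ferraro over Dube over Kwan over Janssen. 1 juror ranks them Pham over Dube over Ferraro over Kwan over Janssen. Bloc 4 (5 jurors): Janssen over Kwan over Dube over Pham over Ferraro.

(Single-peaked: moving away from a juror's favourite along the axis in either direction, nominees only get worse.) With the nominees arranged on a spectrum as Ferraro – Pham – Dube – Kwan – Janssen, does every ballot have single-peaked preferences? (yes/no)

yes

Axis positions: Ferraro=1, Pham=2, Dube=3, Kwan=4, Janssen=5.
Bloc 1 (peak Dube at position 3): ranking walks positions 3-2-4-1-5, expanding outward from the peak — single-peaked.
Bloc 2 (peak Pham at position 2): ranking walks positions 2-1-3-4-5, expanding outward from the peak — single-peaked.
Bloc 3 (peak Pham at position 2): ranking walks positions 2-3-1-4-5, expanding outward from the peak — single-peaked.
Bloc 4 (peak Janssen at position 5): ranking walks positions 5-4-3-2-1, expanding outward from the peak — single-peaked.
Every ranking is single-peaked on this axis.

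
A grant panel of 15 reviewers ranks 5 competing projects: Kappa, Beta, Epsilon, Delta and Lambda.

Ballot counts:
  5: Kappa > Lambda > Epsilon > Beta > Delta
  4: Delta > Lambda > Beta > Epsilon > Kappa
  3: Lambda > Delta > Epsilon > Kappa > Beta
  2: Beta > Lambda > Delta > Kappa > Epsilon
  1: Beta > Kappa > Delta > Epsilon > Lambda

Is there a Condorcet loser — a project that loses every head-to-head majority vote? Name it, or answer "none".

Pairwise majorities:
Kappa vs Beta: Kappa is ranked higher on 5+3 = 8 ballots, Beta on 7. Kappa wins 8–7.
Kappa vs Epsilon: Kappa is ranked higher on 5+2+1 = 8 ballots, Epsilon on 7. Kappa wins 8–7.
Kappa vs Delta: Kappa is ranked higher on 5+1 = 6 ballots, Delta on 9. Delta wins 9–6.
Kappa–Lambda: Lambda 9–6.
Beta vs Epsilon: 7 to 8, Epsilon.
Beta vs Delta: Beta, 8–7.
Beta vs Lambda: Lambda wins 12–3.
Epsilon–Delta: Delta 10–5.
Epsilon–Lambda: Lambda 14–1.
Delta vs Lambda: 4+1 = 5 for Delta, 10 for Lambda — Lambda by 10–5.
Every project wins at least one matchup (Kappa beats Beta; Beta beats Delta; Epsilon beats Beta; Delta beats Kappa; Lambda beats Kappa), so there is no Condorcet loser.

none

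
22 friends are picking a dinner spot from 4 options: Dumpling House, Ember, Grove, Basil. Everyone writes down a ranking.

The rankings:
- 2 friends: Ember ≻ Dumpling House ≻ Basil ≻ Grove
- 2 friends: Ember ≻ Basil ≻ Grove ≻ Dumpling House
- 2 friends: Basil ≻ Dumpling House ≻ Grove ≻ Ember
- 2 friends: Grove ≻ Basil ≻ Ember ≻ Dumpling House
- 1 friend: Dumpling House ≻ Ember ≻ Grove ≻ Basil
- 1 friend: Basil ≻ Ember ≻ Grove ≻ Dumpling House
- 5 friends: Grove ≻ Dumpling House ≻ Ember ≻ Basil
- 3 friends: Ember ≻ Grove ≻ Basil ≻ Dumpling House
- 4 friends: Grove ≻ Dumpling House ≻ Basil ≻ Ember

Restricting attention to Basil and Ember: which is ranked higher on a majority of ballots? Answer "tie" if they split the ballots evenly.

Ballots ranking Basil above Ember: 2 + 2 + 1 + 4 = 9.
Ballots ranking Ember above Basil: 22 − 9 = 13.
Ember wins the head-to-head 13–9.

Ember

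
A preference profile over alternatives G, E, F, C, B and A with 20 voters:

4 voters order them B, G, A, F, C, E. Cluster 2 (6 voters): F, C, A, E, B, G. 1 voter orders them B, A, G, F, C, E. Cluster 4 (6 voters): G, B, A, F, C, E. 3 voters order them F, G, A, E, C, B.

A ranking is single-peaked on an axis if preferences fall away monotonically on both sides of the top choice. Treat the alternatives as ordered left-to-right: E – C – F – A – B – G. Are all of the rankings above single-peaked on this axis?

Axis positions: E=1, C=2, F=3, A=4, B=5, G=6.
Cluster 1 (peak B at position 5): ranking walks positions 5-6-4-3-2-1, expanding outward from the peak — single-peaked.
Cluster 2 (peak F at position 3): ranking walks positions 3-2-4-1-5-6, expanding outward from the peak — single-peaked.
Cluster 3 (peak B at position 5): ranking walks positions 5-4-6-3-2-1, expanding outward from the peak — single-peaked.
Cluster 4 (peak G at position 6): ranking walks positions 6-5-4-3-2-1, expanding outward from the peak — single-peaked.
Cluster 5: ranking walks positions 3-6-4-1-2-5; G is ranked above A even though A lies between G and the peak F on the axis — preferences dip and rise again. Not single-peaked.
Cluster 5 violates single-peakedness, so the profile is not single-peaked on this axis.

no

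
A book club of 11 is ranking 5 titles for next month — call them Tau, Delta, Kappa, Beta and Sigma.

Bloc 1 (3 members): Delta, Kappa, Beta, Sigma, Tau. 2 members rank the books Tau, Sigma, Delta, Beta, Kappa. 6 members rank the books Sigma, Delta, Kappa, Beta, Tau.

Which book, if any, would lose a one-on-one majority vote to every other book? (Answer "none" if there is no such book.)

Tau

Head-to-head results (11 members):
Tau vs Delta: Delta wins 9–2.
Tau vs Kappa: Tau is ranked higher on 2 ballots, Kappa on 9. Kappa wins 9–2.
Tau vs Beta: Beta, 9–2.
Tau vs Sigma: Sigma, 9–2.
Delta vs Kappa: 3+2+6 = 11 for Delta, 0 for Kappa — Delta by 11–0.
Delta–Beta: Delta 11–0.
Delta vs Sigma: Sigma wins 8–3.
Kappa vs Beta: Kappa preferred on 3+6 = 9 ballots; Kappa wins 9–2.
Kappa vs Sigma: Kappa preferred on 3 ballots; Sigma wins 8–3.
Beta vs Sigma: Beta is ranked higher on 3 ballots, Sigma on 8. Sigma wins 8–3.
Tau is beaten in every head-to-head and is the Condorcet loser.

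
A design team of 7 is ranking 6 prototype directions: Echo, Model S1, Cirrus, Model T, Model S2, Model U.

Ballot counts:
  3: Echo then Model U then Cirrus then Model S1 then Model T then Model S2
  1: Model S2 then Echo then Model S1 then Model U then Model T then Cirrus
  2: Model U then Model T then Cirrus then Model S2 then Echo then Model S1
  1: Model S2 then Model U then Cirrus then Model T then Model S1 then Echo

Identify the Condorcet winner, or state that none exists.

none

Pairwise majorities:
Echo vs Model S1: Echo is ranked higher on 3+1+2 = 6 ballots, Model S1 on 1. Echo wins 6–1.
Echo vs Cirrus: Echo is ranked higher on 3+1 = 4 ballots, Cirrus on 3. Echo wins 4–3.
Echo vs Model T: 4 to 3, Echo.
Echo vs Model S2: Echo preferred on 3 ballots; Model S2 wins 4–3.
Echo vs Model U: Echo preferred on 3+1 = 4 ballots; Echo wins 4–3.
Model S1 vs Cirrus: 1 to 6, Cirrus.
Model S1 vs Model T: 3+1 = 4 for Model S1, 3 for Model T — Model S1 by 4–3.
Model S1 vs Model S2: Model S1 preferred on 3 ballots; Model S2 wins 4–3.
Model S1 vs Model U: Model S1 is ranked higher on 1 ballot, Model U on 6. Model U wins 6–1.
Cirrus vs Model T: Cirrus preferred on 3+1 = 4 ballots; Cirrus wins 4–3.
Cirrus vs Model S2: Cirrus is ranked higher on 3+2 = 5 ballots, Model S2 on 2. Cirrus wins 5–2.
Cirrus vs Model U: Cirrus is ranked higher on 0 ballots, Model U on 7. Model U wins 7–0.
Model T vs Model S2: 3+2 = 5 for Model T, 2 for Model S2 — Model T by 5–2.
Model T vs Model U: 0 to 7, Model U.
Model S2 vs Model U: 2 to 5, Model U.
Each design drops at least one matchup (Echo loses to Model S2; Model S1 loses to Echo; Cirrus loses to Echo; Model T loses to Echo; Model S2 loses to Cirrus; Model U loses to Echo); the cycle Echo beats Cirrus beats Model S2 beats Echo rules out a Condorcet winner.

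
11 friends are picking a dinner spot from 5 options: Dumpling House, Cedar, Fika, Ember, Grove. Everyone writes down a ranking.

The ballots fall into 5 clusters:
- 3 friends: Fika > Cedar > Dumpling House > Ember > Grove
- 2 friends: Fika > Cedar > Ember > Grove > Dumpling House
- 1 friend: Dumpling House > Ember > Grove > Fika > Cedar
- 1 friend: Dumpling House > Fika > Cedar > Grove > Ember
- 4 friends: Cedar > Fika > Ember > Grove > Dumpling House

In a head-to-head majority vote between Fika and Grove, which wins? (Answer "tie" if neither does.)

Ballots ranking Fika above Grove: 3 + 2 + 1 + 4 = 10.
Ballots ranking Grove above Fika: 11 − 10 = 1.
Fika wins the head-to-head 10–1.

Fika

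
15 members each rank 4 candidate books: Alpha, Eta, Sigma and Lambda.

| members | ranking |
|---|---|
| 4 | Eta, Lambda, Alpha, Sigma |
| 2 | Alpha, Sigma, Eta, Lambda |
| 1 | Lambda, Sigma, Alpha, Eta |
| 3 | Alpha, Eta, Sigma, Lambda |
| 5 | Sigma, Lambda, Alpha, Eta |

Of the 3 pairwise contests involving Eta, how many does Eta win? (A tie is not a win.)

Eta against each rival (15 members):
Eta vs Alpha: Eta preferred on 4 ballots; Alpha wins 11–4.
Eta vs Sigma: Eta is ranked higher on 4+3 = 7 ballots, Sigma on 8. Sigma wins 8–7.
Eta–Lambda: Eta 9–6.
Eta beats Lambda; loses to Alpha, Sigma — 1 pairwise win.

1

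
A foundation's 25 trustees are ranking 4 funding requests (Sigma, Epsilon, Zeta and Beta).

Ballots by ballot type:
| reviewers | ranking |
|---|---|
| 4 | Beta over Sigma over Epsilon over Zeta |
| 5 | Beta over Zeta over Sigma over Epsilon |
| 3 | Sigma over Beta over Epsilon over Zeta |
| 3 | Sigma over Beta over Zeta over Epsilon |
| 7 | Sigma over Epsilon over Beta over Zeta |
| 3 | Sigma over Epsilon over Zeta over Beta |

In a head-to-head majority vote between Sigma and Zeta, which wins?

Sigma

Ballots ranking Sigma above Zeta: 4 + 3 + 3 + 7 + 3 = 20.
Ballots ranking Zeta above Sigma: 25 − 20 = 5.
Sigma wins the head-to-head 20–5.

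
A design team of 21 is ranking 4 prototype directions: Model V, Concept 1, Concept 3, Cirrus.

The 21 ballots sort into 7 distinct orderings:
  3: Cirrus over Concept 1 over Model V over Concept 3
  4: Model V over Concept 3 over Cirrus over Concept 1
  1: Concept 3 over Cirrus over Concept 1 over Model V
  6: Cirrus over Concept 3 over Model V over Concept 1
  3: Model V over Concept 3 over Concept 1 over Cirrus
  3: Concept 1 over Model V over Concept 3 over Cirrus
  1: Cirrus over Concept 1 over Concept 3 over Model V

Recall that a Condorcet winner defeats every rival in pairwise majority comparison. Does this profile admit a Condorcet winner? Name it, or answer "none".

Check each pair by majority over 21 ballots:
Model V vs Concept 1: Model V wins 13–8.
Model V–Concept 3: Model V 13–8.
Model V–Cirrus: Cirrus 11–10.
Concept 1 vs Concept 3: 3+3+1 = 7 for Concept 1, 14 for Concept 3 — Concept 3 by 14–7.
Concept 1 vs Cirrus: Cirrus wins 15–6.
Concept 3 vs Cirrus: Concept 3 is ranked higher on 4+1+3+3 = 11 ballots, Cirrus on 10. Concept 3 wins 11–10.
Each design drops at least one matchup (Model V loses to Cirrus; Concept 1 loses to Model V; Concept 3 loses to Model V; Cirrus loses to Concept 3); the cycle Model V → Concept 3 → Cirrus → Model V rules out a Condorcet winner.

none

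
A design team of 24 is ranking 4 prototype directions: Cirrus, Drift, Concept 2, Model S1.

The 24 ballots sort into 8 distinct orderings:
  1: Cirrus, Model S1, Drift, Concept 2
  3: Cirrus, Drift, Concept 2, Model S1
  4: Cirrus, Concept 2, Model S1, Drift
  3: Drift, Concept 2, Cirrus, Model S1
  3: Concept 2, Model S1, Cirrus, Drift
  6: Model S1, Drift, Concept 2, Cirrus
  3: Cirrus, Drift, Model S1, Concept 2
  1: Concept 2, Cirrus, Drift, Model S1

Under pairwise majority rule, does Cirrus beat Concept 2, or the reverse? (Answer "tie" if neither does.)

Concept 2

Ballots ranking Cirrus above Concept 2: 1 + 3 + 4 + 3 = 11.
Ballots ranking Concept 2 above Cirrus: 24 − 11 = 13.
Concept 2 wins the head-to-head 13–11.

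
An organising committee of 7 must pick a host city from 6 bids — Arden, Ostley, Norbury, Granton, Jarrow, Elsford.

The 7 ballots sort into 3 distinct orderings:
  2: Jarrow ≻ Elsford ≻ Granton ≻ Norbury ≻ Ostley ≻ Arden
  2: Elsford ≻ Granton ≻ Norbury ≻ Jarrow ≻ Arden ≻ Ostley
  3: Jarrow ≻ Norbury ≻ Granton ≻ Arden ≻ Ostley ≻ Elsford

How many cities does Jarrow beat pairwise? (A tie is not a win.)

5

Jarrow against each rival (7 organisers):
Jarrow vs Arden: 7 to 0, Jarrow.
Jarrow vs Ostley: Jarrow wins 7–0.
Jarrow vs Norbury: 2+3 = 5 for Jarrow, 2 for Norbury — Jarrow by 5–2.
Jarrow–Granton: Jarrow 5–2.
Jarrow vs Elsford: 2+3 = 5 for Jarrow, 2 for Elsford — Jarrow by 5–2.
Jarrow beats Arden, Ostley, Norbury, Granton, Elsford — 5 pairwise wins.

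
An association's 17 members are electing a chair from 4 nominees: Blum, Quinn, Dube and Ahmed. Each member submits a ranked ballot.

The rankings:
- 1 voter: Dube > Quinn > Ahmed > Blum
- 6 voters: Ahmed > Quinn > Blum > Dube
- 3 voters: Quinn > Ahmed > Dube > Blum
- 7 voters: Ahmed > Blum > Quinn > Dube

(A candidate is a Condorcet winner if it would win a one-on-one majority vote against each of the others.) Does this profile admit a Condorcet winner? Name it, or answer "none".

Check each pair by majority over 17 ballots:
Blum vs Quinn: Quinn, 10–7.
Blum vs Dube: Blum, 13–4.
Blum vs Ahmed: Ahmed wins 17–0.
Quinn–Dube: Quinn 16–1.
Quinn vs Ahmed: Ahmed, 13–4.
Dube–Ahmed: Ahmed 16–1.
Ahmed wins every pairwise contest, so Ahmed is the Condorcet winner.

Ahmed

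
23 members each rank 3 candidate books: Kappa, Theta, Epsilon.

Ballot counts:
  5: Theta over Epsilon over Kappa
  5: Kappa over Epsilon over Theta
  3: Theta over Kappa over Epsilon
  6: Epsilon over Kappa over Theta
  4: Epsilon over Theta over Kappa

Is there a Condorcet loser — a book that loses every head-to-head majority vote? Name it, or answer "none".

Head-to-head results (23 members):
Kappa vs Theta: Theta, 12–11.
Kappa vs Epsilon: Kappa is ranked higher on 5+3 = 8 ballots, Epsilon on 15. Epsilon wins 15–8.
Theta vs Epsilon: Theta is ranked higher on 5+3 = 8 ballots, Epsilon on 15. Epsilon wins 15–8.
Kappa loses to every other book — it is the Condorcet loser.

Kappa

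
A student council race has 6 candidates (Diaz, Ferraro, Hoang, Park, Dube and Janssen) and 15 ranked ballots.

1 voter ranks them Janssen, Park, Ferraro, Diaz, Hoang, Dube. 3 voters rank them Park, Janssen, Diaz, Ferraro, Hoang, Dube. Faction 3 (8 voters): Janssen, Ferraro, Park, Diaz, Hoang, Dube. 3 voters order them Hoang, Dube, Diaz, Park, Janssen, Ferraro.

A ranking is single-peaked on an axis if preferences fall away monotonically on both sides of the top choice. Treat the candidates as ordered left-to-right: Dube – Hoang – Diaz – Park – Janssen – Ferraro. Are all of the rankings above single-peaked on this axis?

yes

Axis positions: Dube=1, Hoang=2, Diaz=3, Park=4, Janssen=5, Ferraro=6.
Faction 1 (peak Janssen at position 5): ranking walks positions 5-4-6-3-2-1, expanding outward from the peak — single-peaked.
Faction 2 (peak Park at position 4): ranking walks positions 4-5-3-6-2-1, expanding outward from the peak — single-peaked.
Faction 3 (peak Janssen at position 5): ranking walks positions 5-6-4-3-2-1, expanding outward from the peak — single-peaked.
Faction 4 (peak Hoang at position 2): ranking walks positions 2-1-3-4-5-6, expanding outward from the peak — single-peaked.
Every ranking is single-peaked on this axis.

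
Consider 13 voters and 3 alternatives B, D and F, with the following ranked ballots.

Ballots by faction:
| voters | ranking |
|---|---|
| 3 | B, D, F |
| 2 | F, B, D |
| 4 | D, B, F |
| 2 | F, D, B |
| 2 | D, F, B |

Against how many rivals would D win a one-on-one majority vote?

D against each rival (13 voters):
D vs B: D is ranked higher on 4+2+2 = 8 ballots, B on 5. D wins 8–5.
D vs F: D, 9–4.
D beats B, F — 2 pairwise wins.

2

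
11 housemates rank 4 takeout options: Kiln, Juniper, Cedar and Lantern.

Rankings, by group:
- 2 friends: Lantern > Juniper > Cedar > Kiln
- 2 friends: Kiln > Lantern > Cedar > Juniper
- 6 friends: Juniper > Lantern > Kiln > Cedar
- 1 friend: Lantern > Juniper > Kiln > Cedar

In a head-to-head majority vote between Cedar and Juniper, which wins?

Juniper

Ballots ranking Cedar above Juniper: 2.
Ballots ranking Juniper above Cedar: 11 − 2 = 9.
Juniper wins the head-to-head 9–2.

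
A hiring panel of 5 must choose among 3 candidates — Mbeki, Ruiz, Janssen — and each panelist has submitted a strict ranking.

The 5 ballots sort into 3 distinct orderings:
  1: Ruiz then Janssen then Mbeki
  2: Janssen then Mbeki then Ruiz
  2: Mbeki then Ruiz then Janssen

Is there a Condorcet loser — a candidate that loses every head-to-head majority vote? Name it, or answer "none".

none

Head-to-head results (5 committee members):
Mbeki vs Ruiz: Mbeki wins 4–1.
Mbeki vs Janssen: 2 to 3, Janssen.
Ruiz vs Janssen: 1+2 = 3 for Ruiz, 2 for Janssen — Ruiz by 3–2.
No candidate is winless: Mbeki beats Ruiz; Ruiz beats Janssen; Janssen beats Mbeki. There is no Condorcet loser.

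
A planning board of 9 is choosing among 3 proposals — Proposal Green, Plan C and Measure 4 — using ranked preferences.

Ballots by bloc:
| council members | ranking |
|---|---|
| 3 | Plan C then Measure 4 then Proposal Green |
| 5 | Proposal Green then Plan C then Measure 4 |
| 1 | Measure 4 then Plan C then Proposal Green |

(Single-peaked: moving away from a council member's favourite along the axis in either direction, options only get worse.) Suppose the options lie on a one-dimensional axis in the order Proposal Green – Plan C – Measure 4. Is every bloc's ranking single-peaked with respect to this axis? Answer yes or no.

Axis positions: Proposal Green=1, Plan C=2, Measure 4=3.
Bloc 1 (peak Plan C at position 2): ranking walks positions 2-3-1, expanding outward from the peak — single-peaked.
Bloc 2 (peak Proposal Green at position 1): ranking walks positions 1-2-3, expanding outward from the peak — single-peaked.
Bloc 3 (peak Measure 4 at position 3): ranking walks positions 3-2-1, expanding outward from the peak — single-peaked.
Every ranking is single-peaked on this axis.

yes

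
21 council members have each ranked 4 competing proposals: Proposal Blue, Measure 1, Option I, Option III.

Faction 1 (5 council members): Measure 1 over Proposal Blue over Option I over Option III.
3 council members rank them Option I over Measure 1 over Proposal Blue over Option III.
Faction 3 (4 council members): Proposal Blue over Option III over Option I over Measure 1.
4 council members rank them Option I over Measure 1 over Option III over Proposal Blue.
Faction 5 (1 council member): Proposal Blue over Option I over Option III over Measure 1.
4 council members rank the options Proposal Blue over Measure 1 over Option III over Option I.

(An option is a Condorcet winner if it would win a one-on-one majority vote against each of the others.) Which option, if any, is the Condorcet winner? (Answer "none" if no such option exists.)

Pairwise majorities:
Proposal Blue vs Measure 1: 9 to 12, Measure 1.
Proposal Blue vs Option I: Proposal Blue is ranked higher on 5+4+1+4 = 14 ballots, Option I on 7. Proposal Blue wins 14–7.
Proposal Blue vs Option III: Proposal Blue preferred on 5+3+4+1+4 = 17 ballots; Proposal Blue wins 17–4.
Measure 1 vs Option I: Measure 1 is ranked higher on 5+4 = 9 ballots, Option I on 12. Option I wins 12–9.
Measure 1 vs Option III: Measure 1 preferred on 5+3+4+4 = 16 ballots; Measure 1 wins 16–5.
Option I vs Option III: 13 to 8, Option I.
Each option drops at least one matchup (Proposal Blue loses to Measure 1; Measure 1 loses to Option I; Option I loses to Proposal Blue; Option III loses to Proposal Blue); the cycle Proposal Blue beats Option I beats Measure 1 beats Proposal Blue rules out a Condorcet winner.

none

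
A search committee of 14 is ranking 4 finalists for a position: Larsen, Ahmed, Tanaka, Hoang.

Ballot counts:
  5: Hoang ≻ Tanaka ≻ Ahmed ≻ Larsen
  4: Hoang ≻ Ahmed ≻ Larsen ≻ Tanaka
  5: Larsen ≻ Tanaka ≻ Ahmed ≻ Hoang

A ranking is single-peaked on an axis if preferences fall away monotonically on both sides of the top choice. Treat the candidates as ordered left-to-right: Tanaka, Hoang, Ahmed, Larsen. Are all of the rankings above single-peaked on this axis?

Axis positions: Tanaka=1, Hoang=2, Ahmed=3, Larsen=4.
Ballot type 1 (peak Hoang at position 2): ranking walks positions 2-1-3-4, expanding outward from the peak — single-peaked.
Ballot type 2 (peak Hoang at position 2): ranking walks positions 2-3-4-1, expanding outward from the peak — single-peaked.
Ballot type 3: ranking walks positions 4-1-3-2; Tanaka is ranked above Ahmed even though Ahmed lies between Tanaka and the peak Larsen on the axis — preferences dip and rise again. Not single-peaked.
Ballot type 3 violates single-peakedness, so the profile is not single-peaked on this axis.

no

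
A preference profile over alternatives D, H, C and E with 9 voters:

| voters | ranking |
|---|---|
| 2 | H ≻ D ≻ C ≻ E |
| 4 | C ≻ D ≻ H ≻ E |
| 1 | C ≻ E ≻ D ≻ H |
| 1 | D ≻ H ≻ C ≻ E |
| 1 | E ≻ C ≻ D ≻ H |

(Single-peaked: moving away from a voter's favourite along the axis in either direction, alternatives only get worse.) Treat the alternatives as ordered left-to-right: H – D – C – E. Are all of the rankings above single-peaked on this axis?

yes

Axis positions: H=1, D=2, C=3, E=4.
Type 1 (peak H at position 1): ranking walks positions 1-2-3-4, expanding outward from the peak — single-peaked.
Type 2 (peak C at position 3): ranking walks positions 3-2-1-4, expanding outward from the peak — single-peaked.
Type 3 (peak C at position 3): ranking walks positions 3-4-2-1, expanding outward from the peak — single-peaked.
Type 4 (peak D at position 2): ranking walks positions 2-1-3-4, expanding outward from the peak — single-peaked.
Type 5 (peak E at position 4): ranking walks positions 4-3-2-1, expanding outward from the peak — single-peaked.
Every ranking is single-peaked on this axis.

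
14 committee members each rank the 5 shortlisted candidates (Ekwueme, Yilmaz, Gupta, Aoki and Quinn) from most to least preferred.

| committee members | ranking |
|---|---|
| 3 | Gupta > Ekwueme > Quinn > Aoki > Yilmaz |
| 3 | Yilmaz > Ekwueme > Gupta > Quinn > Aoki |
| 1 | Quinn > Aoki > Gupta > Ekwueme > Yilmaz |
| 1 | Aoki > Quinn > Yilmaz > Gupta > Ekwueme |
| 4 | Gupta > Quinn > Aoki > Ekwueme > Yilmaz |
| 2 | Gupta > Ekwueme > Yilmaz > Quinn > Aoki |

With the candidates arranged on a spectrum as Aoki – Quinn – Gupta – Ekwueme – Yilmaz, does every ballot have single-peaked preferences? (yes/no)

no

Axis positions: Aoki=1, Quinn=2, Gupta=3, Ekwueme=4, Yilmaz=5.
Bloc 1 (peak Gupta at position 3): ranking walks positions 3-4-2-1-5, expanding outward from the peak — single-peaked.
Bloc 2 (peak Yilmaz at position 5): ranking walks positions 5-4-3-2-1, expanding outward from the peak — single-peaked.
Bloc 3 (peak Quinn at position 2): ranking walks positions 2-1-3-4-5, expanding outward from the peak — single-peaked.
Bloc 4: ranking walks positions 1-2-5-3-4; Yilmaz is ranked above Gupta even though Gupta lies between Yilmaz and the peak Aoki on the axis — preferences dip and rise again. Not single-peaked.
Bloc 5 (peak Gupta at position 3): ranking walks positions 3-2-1-4-5, expanding outward from the peak — single-peaked.
Bloc 6 (peak Gupta at position 3): ranking walks positions 3-4-5-2-1, expanding outward from the peak — single-peaked.
Bloc 4 violates single-peakedness, so the profile is not single-peaked on this axis.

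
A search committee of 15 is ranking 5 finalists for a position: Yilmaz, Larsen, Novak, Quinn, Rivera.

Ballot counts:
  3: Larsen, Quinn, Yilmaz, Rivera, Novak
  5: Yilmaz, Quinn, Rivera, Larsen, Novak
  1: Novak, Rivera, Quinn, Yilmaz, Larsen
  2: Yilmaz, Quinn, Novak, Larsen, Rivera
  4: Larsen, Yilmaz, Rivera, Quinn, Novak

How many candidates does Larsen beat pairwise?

2

Larsen against each rival (15 committee members):
Larsen vs Yilmaz: Yilmaz wins 8–7.
Larsen vs Novak: Larsen, 12–3.
Larsen vs Quinn: 3+4 = 7 for Larsen, 8 for Quinn — Quinn by 8–7.
Larsen vs Rivera: Larsen, 9–6.
Larsen beats Novak, Rivera; loses to Yilmaz, Quinn — 2 pairwise wins.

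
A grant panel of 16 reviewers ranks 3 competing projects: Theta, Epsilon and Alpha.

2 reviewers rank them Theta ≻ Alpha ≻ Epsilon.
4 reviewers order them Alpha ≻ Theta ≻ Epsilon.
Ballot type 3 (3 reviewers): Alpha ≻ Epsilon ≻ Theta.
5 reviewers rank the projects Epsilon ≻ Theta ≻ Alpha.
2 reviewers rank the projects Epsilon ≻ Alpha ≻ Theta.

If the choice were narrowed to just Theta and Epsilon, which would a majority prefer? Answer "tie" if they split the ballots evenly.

Epsilon

Ballots ranking Theta above Epsilon: 2 + 4 = 6.
Ballots ranking Epsilon above Theta: 16 − 6 = 10.
Epsilon wins the head-to-head 10–6.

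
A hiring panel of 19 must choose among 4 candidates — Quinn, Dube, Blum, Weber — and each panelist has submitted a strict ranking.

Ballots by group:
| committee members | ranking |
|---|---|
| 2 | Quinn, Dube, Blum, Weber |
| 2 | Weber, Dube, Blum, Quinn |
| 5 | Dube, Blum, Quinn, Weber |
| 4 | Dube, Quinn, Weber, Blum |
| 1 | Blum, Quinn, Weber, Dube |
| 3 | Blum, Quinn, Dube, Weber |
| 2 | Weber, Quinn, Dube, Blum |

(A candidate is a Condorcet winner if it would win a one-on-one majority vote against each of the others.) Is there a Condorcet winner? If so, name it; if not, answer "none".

Pairwise majorities:
Quinn vs Dube: 8 to 11, Dube.
Quinn vs Blum: Blum wins 11–8.
Quinn–Weber: Quinn 15–4.
Dube vs Blum: 15 to 4, Dube.
Dube vs Weber: 14 to 5, Dube.
Blum vs Weber: Blum is ranked higher on 2+5+1+3 = 11 ballots, Weber on 8. Blum wins 11–8.
Dube wins every pairwise contest, so Dube is the Condorcet winner.

Dube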